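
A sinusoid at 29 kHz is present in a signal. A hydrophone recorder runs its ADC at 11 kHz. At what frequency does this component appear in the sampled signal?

29 kHz mod fs = 7 kHz.
7 kHz > fs/2 = 5.5 kHz, folds to fs − 7 kHz = 4 kHz.

4 kHz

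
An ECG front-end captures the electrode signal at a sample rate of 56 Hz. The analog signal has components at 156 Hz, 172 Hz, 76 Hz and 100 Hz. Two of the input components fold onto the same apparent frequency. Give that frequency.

fs/2 = 28 Hz.
156 Hz mod fs = 44 Hz.
44 Hz > fs/2 = 28 Hz, folds to fs − 44 Hz = 12 Hz.
172 Hz mod fs = 4 Hz.
4 Hz ≤ fs/2 = 28 Hz, appears at 4 Hz.
76 Hz mod fs = 20 Hz.
20 Hz ≤ fs/2 = 28 Hz, appears at 20 Hz.
100 Hz mod fs = 44 Hz.
44 Hz > fs/2 = 28 Hz, folds to fs − 44 Hz = 12 Hz.
100 Hz and 156 Hz both map to 12 Hz.

12 Hz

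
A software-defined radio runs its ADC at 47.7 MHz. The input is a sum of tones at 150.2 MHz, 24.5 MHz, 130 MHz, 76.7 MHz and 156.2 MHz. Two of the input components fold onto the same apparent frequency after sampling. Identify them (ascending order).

130 MHz, 156.2 MHz

fs/2 = 23.85 MHz.
150.2 MHz mod fs = 7.1 MHz.
7.1 MHz ≤ fs/2 = 23.85 MHz, appears at 7.1 MHz.
24.5 MHz > fs/2 = 23.85 MHz, folds to fs − 24.5 MHz = 23.2 MHz.
130 MHz mod fs = 34.6 MHz.
34.6 MHz > fs/2 = 23.85 MHz, folds to fs − 34.6 MHz = 13.1 MHz.
76.7 MHz mod fs = 29 MHz.
29 MHz > fs/2 = 23.85 MHz, folds to fs − 29 MHz = 18.7 MHz.
156.2 MHz mod fs = 13.1 MHz.
13.1 MHz ≤ fs/2 = 23.85 MHz, appears at 13.1 MHz.
130 MHz and 156.2 MHz both map to 13.1 MHz.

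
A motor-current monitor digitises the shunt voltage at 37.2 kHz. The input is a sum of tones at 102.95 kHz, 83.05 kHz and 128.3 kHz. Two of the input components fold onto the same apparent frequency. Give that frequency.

8.65 kHz

fs/2 = 18.6 kHz.
102.95 kHz mod fs = 28.55 kHz.
28.55 kHz > fs/2 = 18.6 kHz, folds to fs − 28.55 kHz = 8.65 kHz.
83.05 kHz mod fs = 8.65 kHz.
8.65 kHz ≤ fs/2 = 18.6 kHz, appears at 8.65 kHz.
128.3 kHz mod fs = 16.7 kHz.
16.7 kHz ≤ fs/2 = 18.6 kHz, appears at 16.7 kHz.
83.05 kHz and 102.95 kHz both map to 8.65 kHz.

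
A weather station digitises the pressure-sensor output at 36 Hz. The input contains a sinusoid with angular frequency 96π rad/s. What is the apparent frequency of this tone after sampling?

12 Hz

ω = 96π rad/s → f = ω/(2π) = 48 Hz.
48 Hz mod fs = 12 Hz.
12 Hz ≤ fs/2 = 18 Hz, appears at 12 Hz.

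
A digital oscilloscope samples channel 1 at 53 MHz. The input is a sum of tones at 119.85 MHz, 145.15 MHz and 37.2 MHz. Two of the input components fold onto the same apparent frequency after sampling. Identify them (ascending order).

119.85 MHz, 145.15 MHz

fs/2 = 26.5 MHz.
119.85 MHz mod fs = 13.85 MHz.
13.85 MHz ≤ fs/2 = 26.5 MHz, appears at 13.85 MHz.
145.15 MHz mod fs = 39.15 MHz.
39.15 MHz > fs/2 = 26.5 MHz, folds to fs − 39.15 MHz = 13.85 MHz.
37.2 MHz > fs/2 = 26.5 MHz, folds to fs − 37.2 MHz = 15.8 MHz.
119.85 MHz and 145.15 MHz both map to 13.85 MHz.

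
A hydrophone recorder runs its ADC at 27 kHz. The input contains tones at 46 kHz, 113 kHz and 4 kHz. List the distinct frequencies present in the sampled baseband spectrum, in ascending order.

4 kHz, 5 kHz, 8 kHz

fs/2 = 13.5 kHz.
46 kHz mod fs = 19 kHz.
19 kHz > fs/2 = 13.5 kHz, folds to fs − 19 kHz = 8 kHz.
113 kHz mod fs = 5 kHz.
5 kHz ≤ fs/2 = 13.5 kHz, appears at 5 kHz.
4 kHz ≤ fs/2 = 13.5 kHz, passes unchanged.
Distinct values: {4 kHz, 5 kHz, 8 kHz}.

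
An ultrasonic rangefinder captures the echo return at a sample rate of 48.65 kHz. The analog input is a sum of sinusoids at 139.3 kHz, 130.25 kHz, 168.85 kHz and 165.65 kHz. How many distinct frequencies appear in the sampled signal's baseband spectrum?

4

fs/2 = 24.325 kHz.
139.3 kHz mod fs = 42 kHz.
42 kHz > fs/2 = 24.325 kHz, folds to fs − 42 kHz = 6.65 kHz.
130.25 kHz mod fs = 32.95 kHz.
32.95 kHz > fs/2 = 24.325 kHz, folds to fs − 32.95 kHz = 15.7 kHz.
168.85 kHz mod fs = 22.9 kHz.
22.9 kHz ≤ fs/2 = 24.325 kHz, appears at 22.9 kHz.
165.65 kHz mod fs = 19.7 kHz.
19.7 kHz ≤ fs/2 = 24.325 kHz, appears at 19.7 kHz.
Distinct values: {6.65 kHz, 15.7 kHz, 19.7 kHz, 22.9 kHz} → 4.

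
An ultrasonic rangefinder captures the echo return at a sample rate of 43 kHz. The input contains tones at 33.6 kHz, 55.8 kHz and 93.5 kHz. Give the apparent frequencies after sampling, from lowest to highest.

7.5 kHz, 9.4 kHz, 12.8 kHz

fs/2 = 21.5 kHz.
33.6 kHz > fs/2 = 21.5 kHz, folds to fs − 33.6 kHz = 9.4 kHz.
55.8 kHz mod fs = 12.8 kHz.
12.8 kHz ≤ fs/2 = 21.5 kHz, appears at 12.8 kHz.
93.5 kHz mod fs = 7.5 kHz.
7.5 kHz ≤ fs/2 = 21.5 kHz, appears at 7.5 kHz.
Distinct values: {7.5 kHz, 9.4 kHz, 12.8 kHz}.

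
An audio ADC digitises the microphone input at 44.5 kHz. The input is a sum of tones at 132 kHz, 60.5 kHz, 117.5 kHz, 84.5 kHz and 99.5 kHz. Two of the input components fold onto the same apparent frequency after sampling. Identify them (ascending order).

fs/2 = 22.25 kHz.
132 kHz mod fs = 43 kHz.
43 kHz > fs/2 = 22.25 kHz, folds to fs − 43 kHz = 1.5 kHz.
60.5 kHz mod fs = 16 kHz.
16 kHz ≤ fs/2 = 22.25 kHz, appears at 16 kHz.
117.5 kHz mod fs = 28.5 kHz.
28.5 kHz > fs/2 = 22.25 kHz, folds to fs − 28.5 kHz = 16 kHz.
84.5 kHz mod fs = 40 kHz.
40 kHz > fs/2 = 22.25 kHz, folds to fs − 40 kHz = 4.5 kHz.
99.5 kHz mod fs = 10.5 kHz.
10.5 kHz ≤ fs/2 = 22.25 kHz, appears at 10.5 kHz.
60.5 kHz and 117.5 kHz both map to 16 kHz.

60.5 kHz, 117.5 kHz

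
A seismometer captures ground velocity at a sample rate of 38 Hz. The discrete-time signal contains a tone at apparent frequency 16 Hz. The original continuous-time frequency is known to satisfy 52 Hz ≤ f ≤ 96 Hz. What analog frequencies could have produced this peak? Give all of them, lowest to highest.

Frequencies that alias to 16 Hz are k·fs ± 16 Hz for integer k ≥ 0.
k=0: 16 Hz.
k=1: 22 Hz, 54 Hz.
k=2: 60 Hz, 92 Hz.
k=3: 98 Hz, 130 Hz.
Within [52 Hz, 96 Hz]: 54 Hz, 60 Hz, 92 Hz.

54 Hz, 60 Hz, 92 Hz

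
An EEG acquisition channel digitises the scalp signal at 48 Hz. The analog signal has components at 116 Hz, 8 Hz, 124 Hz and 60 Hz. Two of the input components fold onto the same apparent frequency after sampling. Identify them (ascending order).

116 Hz, 124 Hz

fs/2 = 24 Hz.
116 Hz mod fs = 20 Hz.
20 Hz ≤ fs/2 = 24 Hz, appears at 20 Hz.
8 Hz ≤ fs/2 = 24 Hz, passes unchanged.
124 Hz mod fs = 28 Hz.
28 Hz > fs/2 = 24 Hz, folds to fs − 28 Hz = 20 Hz.
60 Hz mod fs = 12 Hz.
12 Hz ≤ fs/2 = 24 Hz, appears at 12 Hz.
116 Hz and 124 Hz both map to 20 Hz.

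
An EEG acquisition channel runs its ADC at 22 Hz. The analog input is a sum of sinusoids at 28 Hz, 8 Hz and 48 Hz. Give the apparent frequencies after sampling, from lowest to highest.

fs/2 = 11 Hz.
28 Hz mod fs = 6 Hz.
6 Hz ≤ fs/2 = 11 Hz, appears at 6 Hz.
8 Hz ≤ fs/2 = 11 Hz, passes unchanged.
48 Hz mod fs = 4 Hz.
4 Hz ≤ fs/2 = 11 Hz, appears at 4 Hz.
Distinct values: {4 Hz, 6 Hz, 8 Hz}.

4 Hz, 6 Hz, 8 Hz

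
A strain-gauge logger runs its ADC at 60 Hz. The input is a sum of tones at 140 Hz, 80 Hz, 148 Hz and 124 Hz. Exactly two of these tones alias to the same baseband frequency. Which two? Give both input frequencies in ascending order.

80 Hz, 140 Hz

fs/2 = 30 Hz.
140 Hz mod fs = 20 Hz.
20 Hz ≤ fs/2 = 30 Hz, appears at 20 Hz.
80 Hz mod fs = 20 Hz.
20 Hz ≤ fs/2 = 30 Hz, appears at 20 Hz.
148 Hz mod fs = 28 Hz.
28 Hz ≤ fs/2 = 30 Hz, appears at 28 Hz.
124 Hz mod fs = 4 Hz.
4 Hz ≤ fs/2 = 30 Hz, appears at 4 Hz.
80 Hz and 140 Hz both map to 20 Hz.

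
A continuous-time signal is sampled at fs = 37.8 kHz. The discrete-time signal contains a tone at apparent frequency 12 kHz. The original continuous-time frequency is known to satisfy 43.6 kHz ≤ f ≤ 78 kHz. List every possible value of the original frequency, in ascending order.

Frequencies that alias to 12 kHz are k·fs ± 12 kHz for integer k ≥ 0.
k=0: 12 kHz.
k=1: 25.8 kHz, 49.8 kHz.
k=2: 63.6 kHz, 87.6 kHz.
k=3: 101.4 kHz, 125.4 kHz.
Within [43.6 kHz, 78 kHz]: 49.8 kHz, 63.6 kHz.

49.8 kHz, 63.6 kHz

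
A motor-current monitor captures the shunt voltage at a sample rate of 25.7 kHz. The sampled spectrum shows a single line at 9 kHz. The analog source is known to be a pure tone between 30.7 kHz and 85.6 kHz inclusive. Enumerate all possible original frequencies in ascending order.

Frequencies that alias to 9 kHz are k·fs ± 9 kHz for integer k ≥ 0.
k=0: 9 kHz.
k=1: 16.7 kHz, 34.7 kHz.
k=2: 42.4 kHz, 60.4 kHz.
k=3: 68.1 kHz, 86.1 kHz.
k=4: 93.8 kHz, 111.8 kHz.
Within [30.7 kHz, 85.6 kHz]: 34.7 kHz, 42.4 kHz, 60.4 kHz, 68.1 kHz.

34.7 kHz, 42.4 kHz, 60.4 kHz, 68.1 kHz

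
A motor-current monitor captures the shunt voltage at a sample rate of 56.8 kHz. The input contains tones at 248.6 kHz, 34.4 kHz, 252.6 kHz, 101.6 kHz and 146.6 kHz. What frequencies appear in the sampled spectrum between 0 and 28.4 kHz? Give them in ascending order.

fs/2 = 28.4 kHz.
248.6 kHz mod fs = 21.4 kHz.
21.4 kHz ≤ fs/2 = 28.4 kHz, appears at 21.4 kHz.
34.4 kHz > fs/2 = 28.4 kHz, folds to fs − 34.4 kHz = 22.4 kHz.
252.6 kHz mod fs = 25.4 kHz.
25.4 kHz ≤ fs/2 = 28.4 kHz, appears at 25.4 kHz.
101.6 kHz mod fs = 44.8 kHz.
44.8 kHz > fs/2 = 28.4 kHz, folds to fs − 44.8 kHz = 12 kHz.
146.6 kHz mod fs = 33 kHz.
33 kHz > fs/2 = 28.4 kHz, folds to fs − 33 kHz = 23.8 kHz.
Distinct values: {12 kHz, 21.4 kHz, 22.4 kHz, 23.8 kHz, 25.4 kHz}.

12 kHz, 21.4 kHz, 22.4 kHz, 23.8 kHz, 25.4 kHz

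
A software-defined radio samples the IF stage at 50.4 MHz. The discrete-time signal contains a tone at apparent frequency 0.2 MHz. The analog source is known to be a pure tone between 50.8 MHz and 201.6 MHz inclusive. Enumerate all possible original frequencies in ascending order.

100.6 MHz, 101 MHz, 151 MHz, 151.4 MHz, 201.4 MHz

Frequencies that alias to 0.2 MHz are k·fs ± 0.2 MHz for integer k ≥ 0.
k=0: 0.2 MHz.
k=1: 50.2 MHz, 50.6 MHz.
k=2: 100.6 MHz, 101 MHz.
k=3: 151 MHz, 151.4 MHz.
k=4: 201.4 MHz, 201.8 MHz.
k=5: 251.8 MHz, 252.2 MHz.
Within [50.8 MHz, 201.6 MHz]: 100.6 MHz, 101 MHz, 151 MHz, 151.4 MHz, 201.4 MHz.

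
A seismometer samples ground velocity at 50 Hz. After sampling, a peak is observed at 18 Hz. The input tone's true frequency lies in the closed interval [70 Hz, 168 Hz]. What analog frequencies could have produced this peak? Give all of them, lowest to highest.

82 Hz, 118 Hz, 132 Hz, 168 Hz

Frequencies that alias to 18 Hz are k·fs ± 18 Hz for integer k ≥ 0.
k=0: 18 Hz.
k=1: 32 Hz, 68 Hz.
k=2: 82 Hz, 118 Hz.
k=3: 132 Hz, 168 Hz.
k=4: 182 Hz, 218 Hz.
Within [70 Hz, 168 Hz]: 82 Hz, 118 Hz, 132 Hz, 168 Hz.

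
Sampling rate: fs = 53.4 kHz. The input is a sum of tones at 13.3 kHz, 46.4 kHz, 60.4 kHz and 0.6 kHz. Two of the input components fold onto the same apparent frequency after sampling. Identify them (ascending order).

fs/2 = 26.7 kHz.
13.3 kHz ≤ fs/2 = 26.7 kHz, passes unchanged.
46.4 kHz > fs/2 = 26.7 kHz, folds to fs − 46.4 kHz = 7 kHz.
60.4 kHz mod fs = 7 kHz.
7 kHz ≤ fs/2 = 26.7 kHz, appears at 7 kHz.
0.6 kHz ≤ fs/2 = 26.7 kHz, passes unchanged.
46.4 kHz and 60.4 kHz both map to 7 kHz.

46.4 kHz, 60.4 kHz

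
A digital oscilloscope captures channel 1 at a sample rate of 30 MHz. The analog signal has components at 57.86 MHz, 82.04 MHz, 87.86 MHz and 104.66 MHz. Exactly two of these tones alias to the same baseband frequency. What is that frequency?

2.14 MHz

fs/2 = 15 MHz.
57.86 MHz mod fs = 27.86 MHz.
27.86 MHz > fs/2 = 15 MHz, folds to fs − 27.86 MHz = 2.14 MHz.
82.04 MHz mod fs = 22.04 MHz.
22.04 MHz > fs/2 = 15 MHz, folds to fs − 22.04 MHz = 7.96 MHz.
87.86 MHz mod fs = 27.86 MHz.
27.86 MHz > fs/2 = 15 MHz, folds to fs − 27.86 MHz = 2.14 MHz.
104.66 MHz mod fs = 14.66 MHz.
14.66 MHz ≤ fs/2 = 15 MHz, appears at 14.66 MHz.
57.86 MHz and 87.86 MHz both map to 2.14 MHz.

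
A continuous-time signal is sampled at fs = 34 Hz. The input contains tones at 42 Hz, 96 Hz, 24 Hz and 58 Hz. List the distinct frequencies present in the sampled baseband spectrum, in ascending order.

6 Hz, 8 Hz, 10 Hz

fs/2 = 17 Hz.
42 Hz mod fs = 8 Hz.
8 Hz ≤ fs/2 = 17 Hz, appears at 8 Hz.
96 Hz mod fs = 28 Hz.
28 Hz > fs/2 = 17 Hz, folds to fs − 28 Hz = 6 Hz.
24 Hz > fs/2 = 17 Hz, folds to fs − 24 Hz = 10 Hz.
58 Hz mod fs = 24 Hz.
24 Hz > fs/2 = 17 Hz, folds to fs − 24 Hz = 10 Hz.
Distinct values: {6 Hz, 8 Hz, 10 Hz}.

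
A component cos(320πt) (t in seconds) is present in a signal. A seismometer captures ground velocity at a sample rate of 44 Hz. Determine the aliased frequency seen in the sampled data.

ω = 320π rad/s → f = ω/(2π) = 160 Hz.
160 Hz mod fs = 28 Hz.
28 Hz > fs/2 = 22 Hz, folds to fs − 28 Hz = 16 Hz.

16 Hz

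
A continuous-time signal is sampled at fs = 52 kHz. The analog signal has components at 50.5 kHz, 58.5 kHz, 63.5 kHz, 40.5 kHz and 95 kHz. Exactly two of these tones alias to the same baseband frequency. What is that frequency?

fs/2 = 26 kHz.
50.5 kHz > fs/2 = 26 kHz, folds to fs − 50.5 kHz = 1.5 kHz.
58.5 kHz mod fs = 6.5 kHz.
6.5 kHz ≤ fs/2 = 26 kHz, appears at 6.5 kHz.
63.5 kHz mod fs = 11.5 kHz.
11.5 kHz ≤ fs/2 = 26 kHz, appears at 11.5 kHz.
40.5 kHz > fs/2 = 26 kHz, folds to fs − 40.5 kHz = 11.5 kHz.
95 kHz mod fs = 43 kHz.
43 kHz > fs/2 = 26 kHz, folds to fs − 43 kHz = 9 kHz.
40.5 kHz and 63.5 kHz both map to 11.5 kHz.

11.5 kHz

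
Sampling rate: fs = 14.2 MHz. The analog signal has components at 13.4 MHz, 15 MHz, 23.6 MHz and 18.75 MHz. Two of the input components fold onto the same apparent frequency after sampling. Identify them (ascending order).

fs/2 = 7.1 MHz.
13.4 MHz > fs/2 = 7.1 MHz, folds to fs − 13.4 MHz = 0.8 MHz.
15 MHz mod fs = 0.8 MHz.
0.8 MHz ≤ fs/2 = 7.1 MHz, appears at 0.8 MHz.
23.6 MHz mod fs = 9.4 MHz.
9.4 MHz > fs/2 = 7.1 MHz, folds to fs − 9.4 MHz = 4.8 MHz.
18.75 MHz mod fs = 4.55 MHz.
4.55 MHz ≤ fs/2 = 7.1 MHz, appears at 4.55 MHz.
13.4 MHz and 15 MHz both map to 0.8 MHz.

13.4 MHz, 15 MHz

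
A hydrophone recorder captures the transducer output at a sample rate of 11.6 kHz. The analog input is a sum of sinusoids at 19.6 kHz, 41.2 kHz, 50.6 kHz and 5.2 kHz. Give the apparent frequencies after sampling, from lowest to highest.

fs/2 = 5.8 kHz.
19.6 kHz mod fs = 8 kHz.
8 kHz > fs/2 = 5.8 kHz, folds to fs − 8 kHz = 3.6 kHz.
41.2 kHz mod fs = 6.4 kHz.
6.4 kHz > fs/2 = 5.8 kHz, folds to fs − 6.4 kHz = 5.2 kHz.
50.6 kHz mod fs = 4.2 kHz.
4.2 kHz ≤ fs/2 = 5.8 kHz, appears at 4.2 kHz.
5.2 kHz ≤ fs/2 = 5.8 kHz, passes unchanged.
Distinct values: {3.6 kHz, 4.2 kHz, 5.2 kHz}.

3.6 kHz, 4.2 kHz, 5.2 kHz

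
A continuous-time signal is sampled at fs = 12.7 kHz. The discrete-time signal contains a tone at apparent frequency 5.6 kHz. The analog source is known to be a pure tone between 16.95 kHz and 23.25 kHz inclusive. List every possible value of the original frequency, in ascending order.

Frequencies that alias to 5.6 kHz are k·fs ± 5.6 kHz for integer k ≥ 0.
k=0: 5.6 kHz.
k=1: 7.1 kHz, 18.3 kHz.
k=2: 19.8 kHz, 31 kHz.
k=3: 32.5 kHz, 43.7 kHz.
Within [16.95 kHz, 23.25 kHz]: 18.3 kHz, 19.8 kHz.

18.3 kHz, 19.8 kHz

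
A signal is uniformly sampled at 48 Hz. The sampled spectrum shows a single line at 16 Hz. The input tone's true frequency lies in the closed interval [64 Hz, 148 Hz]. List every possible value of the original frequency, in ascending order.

Frequencies that alias to 16 Hz are k·fs ± 16 Hz for integer k ≥ 0.
k=0: 16 Hz.
k=1: 32 Hz, 64 Hz.
k=2: 80 Hz, 112 Hz.
k=3: 128 Hz, 160 Hz.
k=4: 176 Hz, 208 Hz.
Within [64 Hz, 148 Hz]: 64 Hz, 80 Hz, 112 Hz, 128 Hz.

64 Hz, 80 Hz, 112 Hz, 128 Hz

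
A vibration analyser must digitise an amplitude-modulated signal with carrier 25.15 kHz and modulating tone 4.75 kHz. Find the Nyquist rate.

59.8 kHz

AM sidebands sit at fc ± fm = 20.4 kHz and 29.9 kHz.
Highest-frequency component: 29.9 kHz.
Nyquist rate = 2 × 29.9 kHz = 59.8 kHz.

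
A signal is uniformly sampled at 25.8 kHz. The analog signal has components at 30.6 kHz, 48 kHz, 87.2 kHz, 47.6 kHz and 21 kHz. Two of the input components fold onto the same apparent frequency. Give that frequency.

fs/2 = 12.9 kHz.
30.6 kHz mod fs = 4.8 kHz.
4.8 kHz ≤ fs/2 = 12.9 kHz, appears at 4.8 kHz.
48 kHz mod fs = 22.2 kHz.
22.2 kHz > fs/2 = 12.9 kHz, folds to fs − 22.2 kHz = 3.6 kHz.
87.2 kHz mod fs = 9.8 kHz.
9.8 kHz ≤ fs/2 = 12.9 kHz, appears at 9.8 kHz.
47.6 kHz mod fs = 21.8 kHz.
21.8 kHz > fs/2 = 12.9 kHz, folds to fs − 21.8 kHz = 4 kHz.
21 kHz > fs/2 = 12.9 kHz, folds to fs − 21 kHz = 4.8 kHz.
21 kHz and 30.6 kHz both map to 4.8 kHz.

4.8 kHz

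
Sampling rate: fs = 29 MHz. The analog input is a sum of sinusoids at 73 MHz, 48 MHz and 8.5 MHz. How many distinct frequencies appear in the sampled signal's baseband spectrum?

3

fs/2 = 14.5 MHz.
73 MHz mod fs = 15 MHz.
15 MHz > fs/2 = 14.5 MHz, folds to fs − 15 MHz = 14 MHz.
48 MHz mod fs = 19 MHz.
19 MHz > fs/2 = 14.5 MHz, folds to fs − 19 MHz = 10 MHz.
8.5 MHz ≤ fs/2 = 14.5 MHz, passes unchanged.
Distinct values: {8.5 MHz, 10 MHz, 14 MHz} → 3.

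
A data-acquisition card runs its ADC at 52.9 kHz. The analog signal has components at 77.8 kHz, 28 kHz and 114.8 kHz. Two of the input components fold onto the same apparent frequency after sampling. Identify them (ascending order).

28 kHz, 77.8 kHz

fs/2 = 26.45 kHz.
77.8 kHz mod fs = 24.9 kHz.
24.9 kHz ≤ fs/2 = 26.45 kHz, appears at 24.9 kHz.
28 kHz > fs/2 = 26.45 kHz, folds to fs − 28 kHz = 24.9 kHz.
114.8 kHz mod fs = 9 kHz.
9 kHz ≤ fs/2 = 26.45 kHz, appears at 9 kHz.
28 kHz and 77.8 kHz both map to 24.9 kHz.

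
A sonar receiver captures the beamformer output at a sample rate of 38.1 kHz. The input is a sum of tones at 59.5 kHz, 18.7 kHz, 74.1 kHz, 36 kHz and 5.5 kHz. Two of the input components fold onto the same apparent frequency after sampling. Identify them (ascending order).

36 kHz, 74.1 kHz

fs/2 = 19.05 kHz.
59.5 kHz mod fs = 21.4 kHz.
21.4 kHz > fs/2 = 19.05 kHz, folds to fs − 21.4 kHz = 16.7 kHz.
18.7 kHz ≤ fs/2 = 19.05 kHz, passes unchanged.
74.1 kHz mod fs = 36 kHz.
36 kHz > fs/2 = 19.05 kHz, folds to fs − 36 kHz = 2.1 kHz.
36 kHz > fs/2 = 19.05 kHz, folds to fs − 36 kHz = 2.1 kHz.
5.5 kHz ≤ fs/2 = 19.05 kHz, passes unchanged.
36 kHz and 74.1 kHz both map to 2.1 kHz.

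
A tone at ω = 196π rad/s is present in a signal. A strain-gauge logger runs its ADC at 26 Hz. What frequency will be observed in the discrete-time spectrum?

ω = 196π rad/s → f = ω/(2π) = 98 Hz.
98 Hz mod fs = 20 Hz.
20 Hz > fs/2 = 13 Hz, folds to fs − 20 Hz = 6 Hz.

6 Hz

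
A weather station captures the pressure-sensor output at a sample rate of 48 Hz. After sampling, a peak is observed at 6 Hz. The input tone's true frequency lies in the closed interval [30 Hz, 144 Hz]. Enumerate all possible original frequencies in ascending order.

42 Hz, 54 Hz, 90 Hz, 102 Hz, 138 Hz

Frequencies that alias to 6 Hz are k·fs ± 6 Hz for integer k ≥ 0.
k=0: 6 Hz.
k=1: 42 Hz, 54 Hz.
k=2: 90 Hz, 102 Hz.
k=3: 138 Hz, 150 Hz.
k=4: 186 Hz, 198 Hz.
Within [30 Hz, 144 Hz]: 42 Hz, 54 Hz, 90 Hz, 102 Hz, 138 Hz.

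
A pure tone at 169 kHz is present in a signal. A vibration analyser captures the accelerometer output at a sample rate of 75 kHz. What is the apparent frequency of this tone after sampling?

19 kHz

169 kHz mod fs = 19 kHz.
19 kHz ≤ fs/2 = 37.5 kHz, appears at 19 kHz.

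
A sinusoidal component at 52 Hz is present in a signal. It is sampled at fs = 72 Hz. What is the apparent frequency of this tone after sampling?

20 Hz

52 Hz > fs/2 = 36 Hz, folds to fs − 52 Hz = 20 Hz.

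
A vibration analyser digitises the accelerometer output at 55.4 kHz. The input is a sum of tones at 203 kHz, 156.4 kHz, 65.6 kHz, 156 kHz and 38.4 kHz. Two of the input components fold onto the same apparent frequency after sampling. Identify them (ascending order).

65.6 kHz, 156 kHz

fs/2 = 27.7 kHz.
203 kHz mod fs = 36.8 kHz.
36.8 kHz > fs/2 = 27.7 kHz, folds to fs − 36.8 kHz = 18.6 kHz.
156.4 kHz mod fs = 45.6 kHz.
45.6 kHz > fs/2 = 27.7 kHz, folds to fs − 45.6 kHz = 9.8 kHz.
65.6 kHz mod fs = 10.2 kHz.
10.2 kHz ≤ fs/2 = 27.7 kHz, appears at 10.2 kHz.
156 kHz mod fs = 45.2 kHz.
45.2 kHz > fs/2 = 27.7 kHz, folds to fs − 45.2 kHz = 10.2 kHz.
38.4 kHz > fs/2 = 27.7 kHz, folds to fs − 38.4 kHz = 17 kHz.
65.6 kHz and 156 kHz both map to 10.2 kHz.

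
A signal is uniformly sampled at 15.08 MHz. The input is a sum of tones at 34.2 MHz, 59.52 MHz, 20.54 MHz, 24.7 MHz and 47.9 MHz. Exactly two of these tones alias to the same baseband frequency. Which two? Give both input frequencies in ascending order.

fs/2 = 7.54 MHz.
34.2 MHz mod fs = 4.04 MHz.
4.04 MHz ≤ fs/2 = 7.54 MHz, appears at 4.04 MHz.
59.52 MHz mod fs = 14.28 MHz.
14.28 MHz > fs/2 = 7.54 MHz, folds to fs − 14.28 MHz = 0.8 MHz.
20.54 MHz mod fs = 5.46 MHz.
5.46 MHz ≤ fs/2 = 7.54 MHz, appears at 5.46 MHz.
24.7 MHz mod fs = 9.62 MHz.
9.62 MHz > fs/2 = 7.54 MHz, folds to fs − 9.62 MHz = 5.46 MHz.
47.9 MHz mod fs = 2.66 MHz.
2.66 MHz ≤ fs/2 = 7.54 MHz, appears at 2.66 MHz.
20.54 MHz and 24.7 MHz both map to 5.46 MHz.

20.54 MHz, 24.7 MHz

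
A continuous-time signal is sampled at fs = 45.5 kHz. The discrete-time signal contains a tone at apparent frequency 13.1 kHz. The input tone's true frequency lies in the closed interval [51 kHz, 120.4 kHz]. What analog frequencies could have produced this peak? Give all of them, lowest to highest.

58.6 kHz, 77.9 kHz, 104.1 kHz

Frequencies that alias to 13.1 kHz are k·fs ± 13.1 kHz for integer k ≥ 0.
k=0: 13.1 kHz.
k=1: 32.4 kHz, 58.6 kHz.
k=2: 77.9 kHz, 104.1 kHz.
k=3: 123.4 kHz, 149.6 kHz.
Within [51 kHz, 120.4 kHz]: 58.6 kHz, 77.9 kHz, 104.1 kHz.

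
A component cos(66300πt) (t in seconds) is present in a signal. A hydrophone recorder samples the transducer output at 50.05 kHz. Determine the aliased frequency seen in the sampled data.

ω = 66300π rad/s → f = ω/(2π) = 33150 Hz = 33.15 kHz.
33.15 kHz > fs/2 = 25.025 kHz, folds to fs − 33.15 kHz = 16.9 kHz.

16.9 kHz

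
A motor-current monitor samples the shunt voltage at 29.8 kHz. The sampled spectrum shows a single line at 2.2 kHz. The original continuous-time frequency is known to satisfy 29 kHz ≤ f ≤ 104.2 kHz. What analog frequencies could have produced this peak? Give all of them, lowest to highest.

32 kHz, 57.4 kHz, 61.8 kHz, 87.2 kHz, 91.6 kHz

Frequencies that alias to 2.2 kHz are k·fs ± 2.2 kHz for integer k ≥ 0.
k=0: 2.2 kHz.
k=1: 27.6 kHz, 32 kHz.
k=2: 57.4 kHz, 61.8 kHz.
k=3: 87.2 kHz, 91.6 kHz.
k=4: 117 kHz, 121.4 kHz.
Within [29 kHz, 104.2 kHz]: 32 kHz, 57.4 kHz, 61.8 kHz, 87.2 kHz, 91.6 kHz.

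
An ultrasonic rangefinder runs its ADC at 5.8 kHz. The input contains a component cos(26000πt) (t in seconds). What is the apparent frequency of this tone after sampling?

ω = 26000π rad/s → f = ω/(2π) = 13000 Hz = 13 kHz.
13 kHz mod fs = 1.4 kHz.
1.4 kHz ≤ fs/2 = 2.9 kHz, appears at 1.4 kHz.

1.4 kHz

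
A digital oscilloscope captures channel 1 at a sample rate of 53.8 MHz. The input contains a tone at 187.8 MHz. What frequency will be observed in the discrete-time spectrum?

26.4 MHz

187.8 MHz mod fs = 26.4 MHz.
26.4 MHz ≤ fs/2 = 26.9 MHz, appears at 26.4 MHz.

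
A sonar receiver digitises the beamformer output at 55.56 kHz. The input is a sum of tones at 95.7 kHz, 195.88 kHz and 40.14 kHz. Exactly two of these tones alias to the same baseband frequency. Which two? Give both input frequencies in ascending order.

40.14 kHz, 95.7 kHz

fs/2 = 27.78 kHz.
95.7 kHz mod fs = 40.14 kHz.
40.14 kHz > fs/2 = 27.78 kHz, folds to fs − 40.14 kHz = 15.42 kHz.
195.88 kHz mod fs = 29.2 kHz.
29.2 kHz > fs/2 = 27.78 kHz, folds to fs − 29.2 kHz = 26.36 kHz.
40.14 kHz > fs/2 = 27.78 kHz, folds to fs − 40.14 kHz = 15.42 kHz.
40.14 kHz and 95.7 kHz both map to 15.42 kHz.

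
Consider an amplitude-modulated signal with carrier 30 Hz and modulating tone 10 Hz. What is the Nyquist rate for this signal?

AM sidebands sit at fc ± fm = 20 Hz and 40 Hz.
Highest-frequency component: 40 Hz.
Nyquist rate = 2 × 40 Hz = 80 Hz.

80 Hz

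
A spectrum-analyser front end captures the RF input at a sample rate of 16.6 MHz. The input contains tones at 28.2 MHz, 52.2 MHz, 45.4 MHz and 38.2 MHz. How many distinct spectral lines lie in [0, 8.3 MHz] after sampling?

3

fs/2 = 8.3 MHz.
28.2 MHz mod fs = 11.6 MHz.
11.6 MHz > fs/2 = 8.3 MHz, folds to fs − 11.6 MHz = 5 MHz.
52.2 MHz mod fs = 2.4 MHz.
2.4 MHz ≤ fs/2 = 8.3 MHz, appears at 2.4 MHz.
45.4 MHz mod fs = 12.2 MHz.
12.2 MHz > fs/2 = 8.3 MHz, folds to fs − 12.2 MHz = 4.4 MHz.
38.2 MHz mod fs = 5 MHz.
5 MHz ≤ fs/2 = 8.3 MHz, appears at 5 MHz.
Distinct values: {2.4 MHz, 4.4 MHz, 5 MHz} → 3.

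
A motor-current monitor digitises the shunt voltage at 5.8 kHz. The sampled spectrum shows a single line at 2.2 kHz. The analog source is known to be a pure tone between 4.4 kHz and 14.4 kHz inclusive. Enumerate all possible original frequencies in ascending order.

8 kHz, 9.4 kHz, 13.8 kHz

Frequencies that alias to 2.2 kHz are k·fs ± 2.2 kHz for integer k ≥ 0.
k=0: 2.2 kHz.
k=1: 3.6 kHz, 8 kHz.
k=2: 9.4 kHz, 13.8 kHz.
k=3: 15.2 kHz, 19.6 kHz.
Within [4.4 kHz, 14.4 kHz]: 8 kHz, 9.4 kHz, 13.8 kHz.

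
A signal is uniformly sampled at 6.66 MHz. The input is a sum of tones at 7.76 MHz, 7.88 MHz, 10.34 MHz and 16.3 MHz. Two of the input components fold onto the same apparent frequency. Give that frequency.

fs/2 = 3.33 MHz.
7.76 MHz mod fs = 1.1 MHz.
1.1 MHz ≤ fs/2 = 3.33 MHz, appears at 1.1 MHz.
7.88 MHz mod fs = 1.22 MHz.
1.22 MHz ≤ fs/2 = 3.33 MHz, appears at 1.22 MHz.
10.34 MHz mod fs = 3.68 MHz.
3.68 MHz > fs/2 = 3.33 MHz, folds to fs − 3.68 MHz = 2.98 MHz.
16.3 MHz mod fs = 2.98 MHz.
2.98 MHz ≤ fs/2 = 3.33 MHz, appears at 2.98 MHz.
10.34 MHz and 16.3 MHz both map to 2.98 MHz.

2.98 MHz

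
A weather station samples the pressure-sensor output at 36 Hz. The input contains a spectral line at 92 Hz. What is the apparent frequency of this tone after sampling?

16 Hz

92 Hz mod fs = 20 Hz.
20 Hz > fs/2 = 18 Hz, folds to fs − 20 Hz = 16 Hz.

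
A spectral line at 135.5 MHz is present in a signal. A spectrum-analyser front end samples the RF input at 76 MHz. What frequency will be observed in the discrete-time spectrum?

16.5 MHz

135.5 MHz mod fs = 59.5 MHz.
59.5 MHz > fs/2 = 38 MHz, folds to fs − 59.5 MHz = 16.5 MHz.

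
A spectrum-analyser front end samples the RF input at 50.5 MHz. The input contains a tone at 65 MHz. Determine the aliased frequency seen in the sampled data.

14.5 MHz

65 MHz mod fs = 14.5 MHz.
14.5 MHz ≤ fs/2 = 25.25 MHz, appears at 14.5 MHz.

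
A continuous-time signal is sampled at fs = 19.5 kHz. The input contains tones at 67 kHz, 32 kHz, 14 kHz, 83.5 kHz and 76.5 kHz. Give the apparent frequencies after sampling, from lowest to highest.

fs/2 = 9.75 kHz.
67 kHz mod fs = 8.5 kHz.
8.5 kHz ≤ fs/2 = 9.75 kHz, appears at 8.5 kHz.
32 kHz mod fs = 12.5 kHz.
12.5 kHz > fs/2 = 9.75 kHz, folds to fs − 12.5 kHz = 7 kHz.
14 kHz > fs/2 = 9.75 kHz, folds to fs − 14 kHz = 5.5 kHz.
83.5 kHz mod fs = 5.5 kHz.
5.5 kHz ≤ fs/2 = 9.75 kHz, appears at 5.5 kHz.
76.5 kHz mod fs = 18 kHz.
18 kHz > fs/2 = 9.75 kHz, folds to fs − 18 kHz = 1.5 kHz.
Distinct values: {1.5 kHz, 5.5 kHz, 7 kHz, 8.5 kHz}.

1.5 kHz, 5.5 kHz, 7 kHz, 8.5 kHz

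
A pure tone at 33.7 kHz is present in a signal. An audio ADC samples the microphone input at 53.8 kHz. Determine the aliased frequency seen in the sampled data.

20.1 kHz

33.7 kHz > fs/2 = 26.9 kHz, folds to fs − 33.7 kHz = 20.1 kHz.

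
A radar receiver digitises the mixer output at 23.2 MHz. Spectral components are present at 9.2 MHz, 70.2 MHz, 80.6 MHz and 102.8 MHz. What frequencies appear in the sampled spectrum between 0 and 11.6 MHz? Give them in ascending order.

fs/2 = 11.6 MHz.
9.2 MHz ≤ fs/2 = 11.6 MHz, passes unchanged.
70.2 MHz mod fs = 0.6 MHz.
0.6 MHz ≤ fs/2 = 11.6 MHz, appears at 0.6 MHz.
80.6 MHz mod fs = 11 MHz.
11 MHz ≤ fs/2 = 11.6 MHz, appears at 11 MHz.
102.8 MHz mod fs = 10 MHz.
10 MHz ≤ fs/2 = 11.6 MHz, appears at 10 MHz.
Distinct values: {0.6 MHz, 9.2 MHz, 10 MHz, 11 MHz}.

0.6 MHz, 9.2 MHz, 10 MHz, 11 MHz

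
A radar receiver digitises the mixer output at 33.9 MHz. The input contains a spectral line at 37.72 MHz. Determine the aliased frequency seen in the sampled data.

37.72 MHz mod fs = 3.82 MHz.
3.82 MHz ≤ fs/2 = 16.95 MHz, appears at 3.82 MHz.

3.82 MHz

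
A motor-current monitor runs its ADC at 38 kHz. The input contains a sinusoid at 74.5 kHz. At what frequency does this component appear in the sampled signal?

74.5 kHz mod fs = 36.5 kHz.
36.5 kHz > fs/2 = 19 kHz, folds to fs − 36.5 kHz = 1.5 kHz.

1.5 kHz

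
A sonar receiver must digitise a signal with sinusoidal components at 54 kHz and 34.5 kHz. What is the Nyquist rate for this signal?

108 kHz

Highest-frequency component: 54 kHz.
Nyquist rate = 2 × 54 kHz = 108 kHz.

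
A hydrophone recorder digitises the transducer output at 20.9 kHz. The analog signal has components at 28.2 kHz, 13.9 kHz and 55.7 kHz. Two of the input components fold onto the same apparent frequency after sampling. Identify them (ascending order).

13.9 kHz, 55.7 kHz

fs/2 = 10.45 kHz.
28.2 kHz mod fs = 7.3 kHz.
7.3 kHz ≤ fs/2 = 10.45 kHz, appears at 7.3 kHz.
13.9 kHz > fs/2 = 10.45 kHz, folds to fs − 13.9 kHz = 7 kHz.
55.7 kHz mod fs = 13.9 kHz.
13.9 kHz > fs/2 = 10.45 kHz, folds to fs − 13.9 kHz = 7 kHz.
13.9 kHz and 55.7 kHz both map to 7 kHz.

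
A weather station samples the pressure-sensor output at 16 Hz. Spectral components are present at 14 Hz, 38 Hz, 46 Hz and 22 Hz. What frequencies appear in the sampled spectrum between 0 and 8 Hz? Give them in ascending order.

2 Hz, 6 Hz

fs/2 = 8 Hz.
14 Hz > fs/2 = 8 Hz, folds to fs − 14 Hz = 2 Hz.
38 Hz mod fs = 6 Hz.
6 Hz ≤ fs/2 = 8 Hz, appears at 6 Hz.
46 Hz mod fs = 14 Hz.
14 Hz > fs/2 = 8 Hz, folds to fs − 14 Hz = 2 Hz.
22 Hz mod fs = 6 Hz.
6 Hz ≤ fs/2 = 8 Hz, appears at 6 Hz.
Distinct values: {2 Hz, 6 Hz}.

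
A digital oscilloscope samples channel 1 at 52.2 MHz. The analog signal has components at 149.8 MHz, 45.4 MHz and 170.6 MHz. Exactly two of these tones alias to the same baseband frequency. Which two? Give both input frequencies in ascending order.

fs/2 = 26.1 MHz.
149.8 MHz mod fs = 45.4 MHz.
45.4 MHz > fs/2 = 26.1 MHz, folds to fs − 45.4 MHz = 6.8 MHz.
45.4 MHz > fs/2 = 26.1 MHz, folds to fs − 45.4 MHz = 6.8 MHz.
170.6 MHz mod fs = 14 MHz.
14 MHz ≤ fs/2 = 26.1 MHz, appears at 14 MHz.
45.4 MHz and 149.8 MHz both map to 6.8 MHz.

45.4 MHz, 149.8 MHz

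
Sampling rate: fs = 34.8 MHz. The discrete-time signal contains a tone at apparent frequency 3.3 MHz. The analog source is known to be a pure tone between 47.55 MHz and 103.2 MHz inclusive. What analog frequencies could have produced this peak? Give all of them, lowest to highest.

66.3 MHz, 72.9 MHz, 101.1 MHz

Frequencies that alias to 3.3 MHz are k·fs ± 3.3 MHz for integer k ≥ 0.
k=0: 3.3 MHz.
k=1: 31.5 MHz, 38.1 MHz.
k=2: 66.3 MHz, 72.9 MHz.
k=3: 101.1 MHz, 107.7 MHz.
k=4: 135.9 MHz, 142.5 MHz.
Within [47.55 MHz, 103.2 MHz]: 66.3 MHz, 72.9 MHz, 101.1 MHz.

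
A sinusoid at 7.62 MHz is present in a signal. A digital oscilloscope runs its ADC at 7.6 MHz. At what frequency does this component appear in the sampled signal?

7.62 MHz mod fs = 0.02 MHz.
0.02 MHz ≤ fs/2 = 3.8 MHz, appears at 0.02 MHz.

0.02 MHz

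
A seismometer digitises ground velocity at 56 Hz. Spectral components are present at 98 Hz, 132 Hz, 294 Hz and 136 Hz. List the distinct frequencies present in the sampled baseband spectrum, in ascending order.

fs/2 = 28 Hz.
98 Hz mod fs = 42 Hz.
42 Hz > fs/2 = 28 Hz, folds to fs − 42 Hz = 14 Hz.
132 Hz mod fs = 20 Hz.
20 Hz ≤ fs/2 = 28 Hz, appears at 20 Hz.
294 Hz mod fs = 14 Hz.
14 Hz ≤ fs/2 = 28 Hz, appears at 14 Hz.
136 Hz mod fs = 24 Hz.
24 Hz ≤ fs/2 = 28 Hz, appears at 24 Hz.
Distinct values: {14 Hz, 20 Hz, 24 Hz}.

14 Hz, 20 Hz, 24 Hz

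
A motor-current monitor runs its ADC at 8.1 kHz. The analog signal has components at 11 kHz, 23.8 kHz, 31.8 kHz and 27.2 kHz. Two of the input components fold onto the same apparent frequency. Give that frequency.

fs/2 = 4.05 kHz.
11 kHz mod fs = 2.9 kHz.
2.9 kHz ≤ fs/2 = 4.05 kHz, appears at 2.9 kHz.
23.8 kHz mod fs = 7.6 kHz.
7.6 kHz > fs/2 = 4.05 kHz, folds to fs − 7.6 kHz = 0.5 kHz.
31.8 kHz mod fs = 7.5 kHz.
7.5 kHz > fs/2 = 4.05 kHz, folds to fs − 7.5 kHz = 0.6 kHz.
27.2 kHz mod fs = 2.9 kHz.
2.9 kHz ≤ fs/2 = 4.05 kHz, appears at 2.9 kHz.
11 kHz and 27.2 kHz both map to 2.9 kHz.

2.9 kHz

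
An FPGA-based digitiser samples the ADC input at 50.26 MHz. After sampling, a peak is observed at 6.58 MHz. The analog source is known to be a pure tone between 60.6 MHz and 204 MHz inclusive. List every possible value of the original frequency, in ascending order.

Frequencies that alias to 6.58 MHz are k·fs ± 6.58 MHz for integer k ≥ 0.
k=0: 6.58 MHz.
k=1: 43.68 MHz, 56.84 MHz.
k=2: 93.94 MHz, 107.1 MHz.
k=3: 144.2 MHz, 157.36 MHz.
k=4: 194.46 MHz, 207.62 MHz.
k=5: 244.72 MHz, 257.88 MHz.
Within [60.6 MHz, 204 MHz]: 93.94 MHz, 107.1 MHz, 144.2 MHz, 157.36 MHz, 194.46 MHz.

93.94 MHz, 107.1 MHz, 144.2 MHz, 157.36 MHz, 194.46 MHz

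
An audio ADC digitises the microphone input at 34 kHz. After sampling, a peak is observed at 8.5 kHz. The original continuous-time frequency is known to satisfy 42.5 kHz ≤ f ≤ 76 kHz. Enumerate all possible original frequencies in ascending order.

42.5 kHz, 59.5 kHz

Frequencies that alias to 8.5 kHz are k·fs ± 8.5 kHz for integer k ≥ 0.
k=0: 8.5 kHz.
k=1: 25.5 kHz, 42.5 kHz.
k=2: 59.5 kHz, 76.5 kHz.
k=3: 93.5 kHz, 110.5 kHz.
Within [42.5 kHz, 76 kHz]: 42.5 kHz, 59.5 kHz.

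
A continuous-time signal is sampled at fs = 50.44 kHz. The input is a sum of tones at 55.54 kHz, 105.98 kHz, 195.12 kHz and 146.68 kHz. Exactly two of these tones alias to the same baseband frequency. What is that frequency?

5.1 kHz

fs/2 = 25.22 kHz.
55.54 kHz mod fs = 5.1 kHz.
5.1 kHz ≤ fs/2 = 25.22 kHz, appears at 5.1 kHz.
105.98 kHz mod fs = 5.1 kHz.
5.1 kHz ≤ fs/2 = 25.22 kHz, appears at 5.1 kHz.
195.12 kHz mod fs = 43.8 kHz.
43.8 kHz > fs/2 = 25.22 kHz, folds to fs − 43.8 kHz = 6.64 kHz.
146.68 kHz mod fs = 45.8 kHz.
45.8 kHz > fs/2 = 25.22 kHz, folds to fs − 45.8 kHz = 4.64 kHz.
55.54 kHz and 105.98 kHz both map to 5.1 kHz.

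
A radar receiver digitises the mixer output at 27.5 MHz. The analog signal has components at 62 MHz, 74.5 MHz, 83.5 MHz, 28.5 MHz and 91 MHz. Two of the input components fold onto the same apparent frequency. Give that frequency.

1 MHz

fs/2 = 13.75 MHz.
62 MHz mod fs = 7 MHz.
7 MHz ≤ fs/2 = 13.75 MHz, appears at 7 MHz.
74.5 MHz mod fs = 19.5 MHz.
19.5 MHz > fs/2 = 13.75 MHz, folds to fs − 19.5 MHz = 8 MHz.
83.5 MHz mod fs = 1 MHz.
1 MHz ≤ fs/2 = 13.75 MHz, appears at 1 MHz.
28.5 MHz mod fs = 1 MHz.
1 MHz ≤ fs/2 = 13.75 MHz, appears at 1 MHz.
91 MHz mod fs = 8.5 MHz.
8.5 MHz ≤ fs/2 = 13.75 MHz, appears at 8.5 MHz.
28.5 MHz and 83.5 MHz both map to 1 MHz.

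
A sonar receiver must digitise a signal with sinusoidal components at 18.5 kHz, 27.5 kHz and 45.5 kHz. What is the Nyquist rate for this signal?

91 kHz

Highest-frequency component: 45.5 kHz.
Nyquist rate = 2 × 45.5 kHz = 91 kHz.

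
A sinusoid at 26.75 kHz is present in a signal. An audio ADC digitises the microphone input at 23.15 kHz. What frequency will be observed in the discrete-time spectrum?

26.75 kHz mod fs = 3.6 kHz.
3.6 kHz ≤ fs/2 = 11.575 kHz, appears at 3.6 kHz.

3.6 kHz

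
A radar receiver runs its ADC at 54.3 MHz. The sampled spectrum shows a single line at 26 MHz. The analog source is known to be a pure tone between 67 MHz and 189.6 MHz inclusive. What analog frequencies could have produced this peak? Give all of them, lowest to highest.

80.3 MHz, 82.6 MHz, 134.6 MHz, 136.9 MHz, 188.9 MHz

Frequencies that alias to 26 MHz are k·fs ± 26 MHz for integer k ≥ 0.
k=0: 26 MHz.
k=1: 28.3 MHz, 80.3 MHz.
k=2: 82.6 MHz, 134.6 MHz.
k=3: 136.9 MHz, 188.9 MHz.
k=4: 191.2 MHz, 243.2 MHz.
Within [67 MHz, 189.6 MHz]: 80.3 MHz, 82.6 MHz, 134.6 MHz, 136.9 MHz, 188.9 MHz.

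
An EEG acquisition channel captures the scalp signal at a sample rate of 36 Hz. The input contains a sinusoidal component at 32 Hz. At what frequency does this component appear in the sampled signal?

4 Hz

32 Hz > fs/2 = 18 Hz, folds to fs − 32 Hz = 4 Hz.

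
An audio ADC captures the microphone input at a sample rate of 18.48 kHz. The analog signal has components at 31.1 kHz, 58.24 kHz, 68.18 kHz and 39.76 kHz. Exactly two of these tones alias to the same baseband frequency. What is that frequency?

fs/2 = 9.24 kHz.
31.1 kHz mod fs = 12.62 kHz.
12.62 kHz > fs/2 = 9.24 kHz, folds to fs − 12.62 kHz = 5.86 kHz.
58.24 kHz mod fs = 2.8 kHz.
2.8 kHz ≤ fs/2 = 9.24 kHz, appears at 2.8 kHz.
68.18 kHz mod fs = 12.74 kHz.
12.74 kHz > fs/2 = 9.24 kHz, folds to fs − 12.74 kHz = 5.74 kHz.
39.76 kHz mod fs = 2.8 kHz.
2.8 kHz ≤ fs/2 = 9.24 kHz, appears at 2.8 kHz.
39.76 kHz and 58.24 kHz both map to 2.8 kHz.

2.8 kHz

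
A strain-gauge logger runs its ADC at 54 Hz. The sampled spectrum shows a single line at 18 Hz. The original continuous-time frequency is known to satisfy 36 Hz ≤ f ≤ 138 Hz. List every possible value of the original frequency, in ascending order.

Frequencies that alias to 18 Hz are k·fs ± 18 Hz for integer k ≥ 0.
k=0: 18 Hz.
k=1: 36 Hz, 72 Hz.
k=2: 90 Hz, 126 Hz.
k=3: 144 Hz, 180 Hz.
Within [36 Hz, 138 Hz]: 36 Hz, 72 Hz, 90 Hz, 126 Hz.

36 Hz, 72 Hz, 90 Hz, 126 Hz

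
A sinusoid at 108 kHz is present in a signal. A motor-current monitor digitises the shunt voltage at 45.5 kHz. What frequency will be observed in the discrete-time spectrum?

108 kHz mod fs = 17 kHz.
17 kHz ≤ fs/2 = 22.75 kHz, appears at 17 kHz.

17 kHz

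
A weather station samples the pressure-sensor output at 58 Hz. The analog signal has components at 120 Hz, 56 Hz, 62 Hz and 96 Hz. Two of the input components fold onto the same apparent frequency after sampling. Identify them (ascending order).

fs/2 = 29 Hz.
120 Hz mod fs = 4 Hz.
4 Hz ≤ fs/2 = 29 Hz, appears at 4 Hz.
56 Hz > fs/2 = 29 Hz, folds to fs − 56 Hz = 2 Hz.
62 Hz mod fs = 4 Hz.
4 Hz ≤ fs/2 = 29 Hz, appears at 4 Hz.
96 Hz mod fs = 38 Hz.
38 Hz > fs/2 = 29 Hz, folds to fs − 38 Hz = 20 Hz.
62 Hz and 120 Hz both map to 4 Hz.

62 Hz, 120 Hz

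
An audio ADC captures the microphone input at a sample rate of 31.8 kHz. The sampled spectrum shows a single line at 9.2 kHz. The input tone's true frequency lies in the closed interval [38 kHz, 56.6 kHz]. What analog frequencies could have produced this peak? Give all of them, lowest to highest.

Frequencies that alias to 9.2 kHz are k·fs ± 9.2 kHz for integer k ≥ 0.
k=0: 9.2 kHz.
k=1: 22.6 kHz, 41 kHz.
k=2: 54.4 kHz, 72.8 kHz.
k=3: 86.2 kHz, 104.6 kHz.
Within [38 kHz, 56.6 kHz]: 41 kHz, 54.4 kHz.

41 kHz, 54.4 kHz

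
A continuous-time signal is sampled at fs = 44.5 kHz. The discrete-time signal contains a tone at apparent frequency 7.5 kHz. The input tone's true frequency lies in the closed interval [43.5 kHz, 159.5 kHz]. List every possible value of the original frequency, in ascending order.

52 kHz, 81.5 kHz, 96.5 kHz, 126 kHz, 141 kHz

Frequencies that alias to 7.5 kHz are k·fs ± 7.5 kHz for integer k ≥ 0.
k=0: 7.5 kHz.
k=1: 37 kHz, 52 kHz.
k=2: 81.5 kHz, 96.5 kHz.
k=3: 126 kHz, 141 kHz.
k=4: 170.5 kHz, 185.5 kHz.
Within [43.5 kHz, 159.5 kHz]: 52 kHz, 81.5 kHz, 96.5 kHz, 126 kHz, 141 kHz.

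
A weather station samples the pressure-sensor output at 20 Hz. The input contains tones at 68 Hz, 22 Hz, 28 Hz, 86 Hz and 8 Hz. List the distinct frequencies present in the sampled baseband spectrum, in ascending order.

2 Hz, 6 Hz, 8 Hz

fs/2 = 10 Hz.
68 Hz mod fs = 8 Hz.
8 Hz ≤ fs/2 = 10 Hz, appears at 8 Hz.
22 Hz mod fs = 2 Hz.
2 Hz ≤ fs/2 = 10 Hz, appears at 2 Hz.
28 Hz mod fs = 8 Hz.
8 Hz ≤ fs/2 = 10 Hz, appears at 8 Hz.
86 Hz mod fs = 6 Hz.
6 Hz ≤ fs/2 = 10 Hz, appears at 6 Hz.
8 Hz ≤ fs/2 = 10 Hz, passes unchanged.
Distinct values: {2 Hz, 6 Hz, 8 Hz}.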